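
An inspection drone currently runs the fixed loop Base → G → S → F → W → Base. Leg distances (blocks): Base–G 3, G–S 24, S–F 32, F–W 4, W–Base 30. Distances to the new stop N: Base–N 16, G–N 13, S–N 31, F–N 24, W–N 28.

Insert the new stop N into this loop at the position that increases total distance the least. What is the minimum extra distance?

Insertion cost between consecutive stops i–j is d(i,N) + d(N,j) − d(i,j):
  between Base and G: 16 + 13 − 3 = 26
  between G and S: 13 + 31 − 24 = 20
  between S and F: 31 + 24 − 32 = 23
  between F and W: 24 + 28 − 4 = 48
  between W and Base: 28 + 16 − 30 = 14
Cheapest insertion is between W and Base, adding 14.
New total = 93 + 14 = 107.

Adding 14 blocks by placing N on the W–Base leg.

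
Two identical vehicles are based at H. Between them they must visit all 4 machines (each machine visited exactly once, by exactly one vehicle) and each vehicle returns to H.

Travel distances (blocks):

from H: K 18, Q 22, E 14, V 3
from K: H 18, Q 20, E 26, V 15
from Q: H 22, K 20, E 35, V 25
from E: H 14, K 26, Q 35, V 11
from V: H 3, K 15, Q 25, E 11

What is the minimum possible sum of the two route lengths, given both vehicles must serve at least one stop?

Check every non-empty split of the stops between the two vehicles; for each half take its own optimal tour:
  {K} + {Q, E, V}: 36 + 71 = 107
  {Q} + {K, E, V}: 44 + 58 = 102
  {K, Q} + {E, V}: 60 + 28 = 88
  {E} + {K, Q, V}: 28 + 60 = 88
  {K, E} + {Q, V}: 58 + 50 = 108
  {Q, E} + {K, V}: 71 + 36 = 107
  … (7 splits in total)
Best: vehicle 1 H → K → Q → H = 60; vehicle 2 H → E → V → H = 28; combined 88.

Minimum combined distance: 88 blocks.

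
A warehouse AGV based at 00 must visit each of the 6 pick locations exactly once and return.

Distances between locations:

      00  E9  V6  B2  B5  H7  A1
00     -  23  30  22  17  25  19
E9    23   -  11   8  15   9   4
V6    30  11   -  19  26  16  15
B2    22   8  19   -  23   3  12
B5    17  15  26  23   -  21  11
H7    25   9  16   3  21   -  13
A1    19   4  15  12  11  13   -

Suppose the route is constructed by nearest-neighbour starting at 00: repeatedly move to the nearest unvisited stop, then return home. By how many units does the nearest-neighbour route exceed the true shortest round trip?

00: B5=17, A1=19, B2=22, E9=23, H7=25, V6=30 ⇒ B5
B5: A1=11, E9=15, H7=21, B2=23, V6=26 ⇒ A1
A1: E9=4, B2=12, H7=13, V6=15 ⇒ E9
E9: B2=8, H7=9, V6=11 ⇒ B2
B2: H7=3, V6=19 ⇒ H7
H7: V6=16 ⇒ V6
NN route 00 → B5 → A1 → E9 → B2 → H7 → V6 → 00 costs 89.
Optimal: 00 → B2 → H7 → V6 → E9 → A1 → B5 → 00 costs 84 (by enumerating all 360 distinct tours).
Excess = 89 − 84 = 5.

The nearest-neighbour route is 5 longer than optimal.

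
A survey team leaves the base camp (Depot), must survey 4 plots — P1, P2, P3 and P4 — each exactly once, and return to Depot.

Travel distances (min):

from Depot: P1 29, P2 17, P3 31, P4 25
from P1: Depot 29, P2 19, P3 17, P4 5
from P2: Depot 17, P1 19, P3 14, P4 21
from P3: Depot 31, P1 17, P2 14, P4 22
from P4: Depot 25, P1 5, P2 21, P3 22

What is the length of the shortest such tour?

With 4 stops there are 4!/2 = 12 distinct round trips (a route and its reverse cost the same).
Depot→P1→P2→P3→P4→Depot: 29+19+14+22+25 = 109
Depot→P1→P2→P4→P3→Depot: 29+19+21+22+31 = 122
Depot→P1→P3→P2→P4→Depot: 29+17+14+21+25 = 106
Depot→P1→P3→P4→P2→Depot: 29+17+22+21+17 = 106
Depot→P1→P4→P2→P3→Depot: 29+5+21+14+31 = 100
Depot→P1→P4→P3→P2→Depot: 29+5+22+14+17 = 87
Depot→P2→P1→P3→P4→Depot: 17+19+17+22+25 = 100
Depot→P2→P1→P4→P3→Depot: 17+19+5+22+31 = 94
Depot→P2→P3→P1→P4→Depot: 17+14+17+5+25 = 78
Depot→P2→P4→P1→P3→Depot: 17+21+5+17+31 = 91
Depot→P3→P1→P2→P4→Depot: 31+17+19+21+25 = 113
Depot→P3→P2→P1→P4→Depot: 31+14+19+5+25 = 94
The minimum is 78.
One optimal route: Depot → P2 → P3 → P1 → P4 → Depot (or its reverse).

Shortest round trip = 78 min.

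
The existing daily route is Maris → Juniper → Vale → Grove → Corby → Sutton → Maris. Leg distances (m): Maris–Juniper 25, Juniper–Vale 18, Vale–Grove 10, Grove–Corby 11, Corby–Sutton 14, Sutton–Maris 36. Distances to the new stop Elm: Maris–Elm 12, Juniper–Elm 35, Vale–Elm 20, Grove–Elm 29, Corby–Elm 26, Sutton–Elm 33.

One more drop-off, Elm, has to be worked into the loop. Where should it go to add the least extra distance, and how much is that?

Minimum extra distance: 9 m, inserting Elm between Sutton and Maris.

Insertion cost between consecutive stops i–j is d(i,Elm) + d(Elm,j) − d(i,j):
  between Maris and Juniper: 12 + 35 − 25 = 22
  between Juniper and Vale: 35 + 20 − 18 = 37
  between Vale and Grove: 20 + 29 − 10 = 39
  between Grove and Corby: 29 + 26 − 11 = 44
  between Corby and Sutton: 26 + 33 − 14 = 45
  between Sutton and Maris: 33 + 12 − 36 = 9
Cheapest insertion is between Sutton and Maris, adding 9.
New total = 114 + 9 = 123.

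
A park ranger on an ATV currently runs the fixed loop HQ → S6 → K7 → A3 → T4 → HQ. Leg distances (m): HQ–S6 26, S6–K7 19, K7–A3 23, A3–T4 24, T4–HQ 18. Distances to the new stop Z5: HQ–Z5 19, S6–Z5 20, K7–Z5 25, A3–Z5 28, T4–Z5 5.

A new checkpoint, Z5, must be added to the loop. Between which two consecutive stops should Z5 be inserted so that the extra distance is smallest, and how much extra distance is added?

Adding 6 m by placing Z5 on the T4–HQ leg.

Insertion cost between consecutive stops i–j is d(i,Z5) + d(Z5,j) − d(i,j):
  between HQ and S6: 19 + 20 − 26 = 13
  between S6 and K7: 20 + 25 − 19 = 26
  between K7 and A3: 25 + 28 − 23 = 30
  between A3 and T4: 28 + 5 − 24 = 9
  between T4 and HQ: 5 + 19 − 18 = 6
Cheapest insertion is between T4 and HQ, adding 6.
New total = 110 + 6 = 116.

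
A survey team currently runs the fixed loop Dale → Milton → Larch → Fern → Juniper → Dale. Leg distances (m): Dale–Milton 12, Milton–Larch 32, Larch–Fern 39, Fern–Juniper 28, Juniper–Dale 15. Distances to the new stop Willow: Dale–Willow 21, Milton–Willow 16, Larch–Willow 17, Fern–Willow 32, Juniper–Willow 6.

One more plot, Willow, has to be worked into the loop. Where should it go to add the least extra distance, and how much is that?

Insertion cost between consecutive stops i–j is d(i,Willow) + d(Willow,j) − d(i,j):
  between Dale and Milton: 21 + 16 − 12 = 25
  between Milton and Larch: 16 + 17 − 32 = 1
  between Larch and Fern: 17 + 32 − 39 = 10
  between Fern and Juniper: 32 + 6 − 28 = 10
  between Juniper and Dale: 6 + 21 − 15 = 12
Cheapest insertion is between Milton and Larch, adding 1.
New total = 126 + 1 = 127.

Adding 1 m by placing Willow on the Milton–Larch leg.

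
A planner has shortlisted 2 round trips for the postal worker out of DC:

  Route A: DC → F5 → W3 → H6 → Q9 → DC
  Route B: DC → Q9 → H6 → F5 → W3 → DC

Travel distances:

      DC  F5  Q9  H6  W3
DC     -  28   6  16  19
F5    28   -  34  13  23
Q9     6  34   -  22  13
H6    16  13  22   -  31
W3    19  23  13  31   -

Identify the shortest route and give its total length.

Route A: 28 + 23 + 31 + 22 + 6 = 110
Route B: 6 + 22 + 13 + 23 + 19 = 83

Shortest is Route B, total 83.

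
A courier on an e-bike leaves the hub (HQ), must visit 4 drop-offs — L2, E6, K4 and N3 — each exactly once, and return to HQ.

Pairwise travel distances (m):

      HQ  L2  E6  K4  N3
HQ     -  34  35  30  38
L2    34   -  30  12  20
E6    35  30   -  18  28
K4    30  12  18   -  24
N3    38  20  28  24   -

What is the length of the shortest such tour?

HQ - L2 - E6 - K4 - N3 - HQ: 34+30+18+24+38 = 144
HQ - L2 - E6 - N3 - K4 - HQ: 34+30+28+24+30 = 146
HQ - L2 - K4 - E6 - N3 - HQ: 34+12+18+28+38 = 130
HQ - L2 - K4 - N3 - E6 - HQ: 34+12+24+28+35 = 133
HQ - L2 - N3 - E6 - K4 - HQ: 34+20+28+18+30 = 130
HQ - L2 - N3 - K4 - E6 - HQ: 34+20+24+18+35 = 131
HQ - E6 - L2 - K4 - N3 - HQ: 35+30+12+24+38 = 139
HQ - E6 - L2 - N3 - K4 - HQ: 35+30+20+24+30 = 139
HQ - E6 - K4 - L2 - N3 - HQ: 35+18+12+20+38 = 123
HQ - E6 - N3 - L2 - K4 - HQ: 35+28+20+12+30 = 125
HQ - K4 - L2 - E6 - N3 - HQ: 30+12+30+28+38 = 138
HQ - K4 - E6 - L2 - N3 - HQ: 30+18+30+20+38 = 136
The minimum is 123.
One optimal route: HQ → E6 → K4 → L2 → N3 → HQ (or its reverse).

Minimum total distance: 123 m.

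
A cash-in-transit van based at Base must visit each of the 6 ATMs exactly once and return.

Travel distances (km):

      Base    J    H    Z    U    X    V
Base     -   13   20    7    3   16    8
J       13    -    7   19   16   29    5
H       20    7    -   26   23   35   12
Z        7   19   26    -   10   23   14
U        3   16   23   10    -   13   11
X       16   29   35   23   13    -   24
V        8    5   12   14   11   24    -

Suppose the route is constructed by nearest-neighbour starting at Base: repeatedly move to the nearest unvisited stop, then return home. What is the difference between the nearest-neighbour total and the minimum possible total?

6 km longer than the optimal tour.

Base: U=3, Z=7, V=8, J=13, X=16, H=20 ⇒ U
U: Z=10, V=11, X=13, J=16, H=23 ⇒ Z
Z: V=14, J=19, X=23, H=26 ⇒ V
V: J=5, H=12, X=24 ⇒ J
J: H=7, X=29 ⇒ H
H: X=35 ⇒ X
NN route Base → U → Z → V → J → H → X → Base costs 90.
Optimal: Base → Z → V → J → H → X → U → Base costs 84 (by enumerating all 360 distinct tours).
Excess = 90 − 84 = 6.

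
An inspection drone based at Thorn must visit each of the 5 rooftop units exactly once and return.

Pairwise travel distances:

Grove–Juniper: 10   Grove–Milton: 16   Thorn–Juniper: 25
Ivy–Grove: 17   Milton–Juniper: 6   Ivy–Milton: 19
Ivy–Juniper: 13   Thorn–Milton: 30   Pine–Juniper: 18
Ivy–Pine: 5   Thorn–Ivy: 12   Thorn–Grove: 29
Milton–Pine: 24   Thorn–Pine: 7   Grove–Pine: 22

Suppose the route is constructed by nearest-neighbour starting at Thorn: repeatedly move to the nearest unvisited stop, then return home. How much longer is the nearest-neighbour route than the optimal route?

From Thorn: Pine=7, Ivy=12, Juniper=25, Grove=29, Milton=30 → choose Pine (7).
From Pine: Ivy=5, Juniper=18, Grove=22, Milton=24 → choose Ivy (5).
From Ivy: Juniper=13, Grove=17, Milton=19 → choose Juniper (13).
From Juniper: Milton=6, Grove=10 → choose Milton (6).
From Milton: Grove=16 → choose Grove (16).
NN route Thorn → Pine → Ivy → Juniper → Milton → Grove → Thorn costs 76.
Optimal: Thorn → Milton → Juniper → Grove → Ivy → Pine → Thorn costs 75 (by enumerating all 60 distinct tours).
Excess = 76 − 75 = 1.

Excess over optimum: 1.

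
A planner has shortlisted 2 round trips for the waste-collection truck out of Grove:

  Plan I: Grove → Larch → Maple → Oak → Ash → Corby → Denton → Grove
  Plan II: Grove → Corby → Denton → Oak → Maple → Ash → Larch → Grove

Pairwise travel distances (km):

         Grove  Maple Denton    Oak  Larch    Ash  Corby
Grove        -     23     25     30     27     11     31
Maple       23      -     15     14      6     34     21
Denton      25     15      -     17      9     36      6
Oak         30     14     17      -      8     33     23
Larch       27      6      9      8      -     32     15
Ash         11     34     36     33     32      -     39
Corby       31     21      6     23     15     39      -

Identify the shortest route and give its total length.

Plan I: 27 + 6 + 14 + 33 + 39 + 6 + 25 = 150
Plan II: 31 + 6 + 17 + 14 + 34 + 32 + 27 = 161

Shortest is Plan I, total 150 km.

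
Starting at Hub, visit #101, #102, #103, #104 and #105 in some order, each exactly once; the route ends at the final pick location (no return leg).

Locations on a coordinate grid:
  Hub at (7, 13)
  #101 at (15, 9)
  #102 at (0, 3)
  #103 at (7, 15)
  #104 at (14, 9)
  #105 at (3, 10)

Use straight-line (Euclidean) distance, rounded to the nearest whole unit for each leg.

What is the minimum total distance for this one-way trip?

Minimum one-way distance = 32.

There are 5! = 120 possible orderings.
Hub → #101 → #102 → #103 → #104 → #105: 9+16+14+9+11 = 59
Hub → #101 → #102 → #103 → #105 → #104: 9+16+14+6+11 = 56
Hub → #101 → #102 → #104 → #103 → #105: 9+16+15+9+6 = 55
Hub → #101 → #102 → #104 → #105 → #103: 9+16+15+11+6 = 57
Hub → #101 → #102 → #105 → #103 → #104: 9+16+8+6+9 = 48
Hub → #101 → #102 → #105 → #104 → #103: 9+16+8+11+9 = 53
Hub → #101 → #103 → #102 → #104 → #105: 9+10+14+15+11 = 59
Hub → #101 → #103 → #102 → #105 → #104: 9+10+14+8+11 = 52
Hub → #101 → #103 → #104 → #102 → #105: 9+10+9+15+8 = 51
Hub → #101 → #103 → #104 → #105 → #102: 9+10+9+11+8 = 47
Hub → #101 → #103 → #105 → #102 → #104: 9+10+6+8+15 = 48
Hub → #101 → #103 → #105 → #104 → #102: 9+10+6+11+15 = 51
Hub → #101 → #104 → #102 → #103 → #105: 9+1+15+14+6 = 45
Hub → #101 → #104 → #102 → #105 → #103: 9+1+15+8+6 = 39
… (106 more)
Hub → #103 → #101 → #104 → #105 → #102: 2+10+1+11+8 = 32  ← best
The minimum is 32.
One shortest path: Hub → #103 → #101 → #104 → #105 → #102.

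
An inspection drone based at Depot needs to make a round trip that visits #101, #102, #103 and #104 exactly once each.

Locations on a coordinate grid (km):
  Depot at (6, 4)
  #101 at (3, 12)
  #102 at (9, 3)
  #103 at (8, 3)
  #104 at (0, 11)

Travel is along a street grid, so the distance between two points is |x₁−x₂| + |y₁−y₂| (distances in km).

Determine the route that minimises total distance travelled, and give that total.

With 4 stops there are 4!/2 = 12 distinct round trips (a route and its reverse cost the same).
Depot→#101→#102→#103→#104→Depot: 11+15+1+16+13 = 56
Depot→#101→#102→#104→#103→Depot: 11+15+17+16+3 = 62
Depot→#101→#103→#102→#104→Depot: 11+14+1+17+13 = 56
Depot→#101→#103→#104→#102→Depot: 11+14+16+17+4 = 62
Depot→#101→#104→#102→#103→Depot: 11+4+17+1+3 = 36
Depot→#101→#104→#103→#102→Depot: 11+4+16+1+4 = 36
Depot→#102→#101→#103→#104→Depot: 4+15+14+16+13 = 62
Depot→#102→#101→#104→#103→Depot: 4+15+4+16+3 = 42
Depot→#102→#103→#101→#104→Depot: 4+1+14+4+13 = 36
Depot→#102→#104→#101→#103→Depot: 4+17+4+14+3 = 42
Depot→#103→#101→#102→#104→Depot: 3+14+15+17+13 = 62
Depot→#103→#102→#101→#104→Depot: 3+1+15+4+13 = 36
The minimum is 36.
One optimal route: Depot → #101 → #104 → #102 → #103 → Depot (or its reverse).

36 km — the shortest possible round trip.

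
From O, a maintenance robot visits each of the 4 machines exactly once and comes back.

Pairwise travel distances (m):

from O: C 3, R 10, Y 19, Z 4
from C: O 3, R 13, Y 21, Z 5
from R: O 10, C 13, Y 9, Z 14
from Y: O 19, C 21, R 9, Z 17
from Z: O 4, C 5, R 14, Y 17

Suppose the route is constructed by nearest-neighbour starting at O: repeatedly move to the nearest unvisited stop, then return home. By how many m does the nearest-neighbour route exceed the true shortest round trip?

From O: C=3, Z=4, R=10, Y=19 → choose C (3).
From C: Z=5, R=13, Y=21 → choose Z (5).
From Z: R=14, Y=17 → choose R (14).
From R: Y=9 → choose Y (9).
NN route O → C → Z → R → Y → O costs 50.
Optimal: O → C → Z → Y → R → O costs 44 (by enumerating all 12 distinct tours).
Excess = 50 − 44 = 6.

The nearest-neighbour route is 6 m longer than optimal.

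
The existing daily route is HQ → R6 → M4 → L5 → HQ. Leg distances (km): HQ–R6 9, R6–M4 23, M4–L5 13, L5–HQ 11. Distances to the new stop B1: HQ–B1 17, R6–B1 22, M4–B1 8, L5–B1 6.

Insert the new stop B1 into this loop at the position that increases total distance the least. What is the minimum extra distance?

Minimum extra distance: 1 km, inserting B1 between M4 and L5.

Insertion cost between consecutive stops i–j is d(i,B1) + d(B1,j) − d(i,j):
  between HQ and R6: 17 + 22 − 9 = 30
  between R6 and M4: 22 + 8 − 23 = 7
  between M4 and L5: 8 + 6 − 13 = 1
  between L5 and HQ: 6 + 17 − 11 = 12
Cheapest insertion is between M4 and L5, adding 1.
New total = 56 + 1 = 57.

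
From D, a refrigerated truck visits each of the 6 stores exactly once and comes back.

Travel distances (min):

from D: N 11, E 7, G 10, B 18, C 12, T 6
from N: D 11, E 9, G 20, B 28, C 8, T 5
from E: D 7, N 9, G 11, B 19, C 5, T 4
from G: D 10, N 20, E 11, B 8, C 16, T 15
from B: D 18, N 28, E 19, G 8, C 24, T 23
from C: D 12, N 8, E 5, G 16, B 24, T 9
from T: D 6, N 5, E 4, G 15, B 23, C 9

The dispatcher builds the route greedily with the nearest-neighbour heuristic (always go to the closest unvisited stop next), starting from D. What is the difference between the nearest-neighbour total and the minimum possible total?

From D: T=6, E=7, G=10, N=11, C=12, B=18 → choose T (6).
From T: E=4, N=5, C=9, G=15, B=23 → choose E (4).
From E: C=5, N=9, G=11, B=19 → choose C (5).
From C: N=8, G=16, B=24 → choose N (8).
From N: G=20, B=28 → choose G (20).
From G: B=8 → choose B (8).
NN route D → T → E → C → N → G → B → D costs 69.
Optimal: D → G → B → E → C → N → T → D costs 61 (by enumerating all 360 distinct tours).
Excess = 69 − 61 = 8.

8 min longer than the optimal tour.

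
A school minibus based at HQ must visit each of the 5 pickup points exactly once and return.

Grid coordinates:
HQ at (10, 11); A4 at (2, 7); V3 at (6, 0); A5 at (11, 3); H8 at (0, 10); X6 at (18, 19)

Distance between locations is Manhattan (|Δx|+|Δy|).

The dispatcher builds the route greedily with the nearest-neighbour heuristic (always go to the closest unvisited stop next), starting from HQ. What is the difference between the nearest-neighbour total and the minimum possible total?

Excess over optimum: 2.

HQ: A5=9, H8=11, A4=12, V3=15, X6=16 ⇒ A5
A5: V3=8, A4=13, H8=18, X6=23 ⇒ V3
V3: A4=11, H8=16, X6=31 ⇒ A4
A4: H8=5, X6=28 ⇒ H8
H8: X6=27 ⇒ X6
NN route HQ → A5 → V3 → A4 → H8 → X6 → HQ costs 76.
Optimal: HQ → H8 → A4 → V3 → A5 → X6 → HQ costs 74 (by enumerating all 60 distinct tours).
Excess = 76 − 74 = 2.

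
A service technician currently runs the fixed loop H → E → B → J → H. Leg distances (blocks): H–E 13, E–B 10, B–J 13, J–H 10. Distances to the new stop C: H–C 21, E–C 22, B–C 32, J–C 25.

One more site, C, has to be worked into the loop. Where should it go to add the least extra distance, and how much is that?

Minimum extra distance: 30 blocks, inserting C between H and E.

Insertion cost between consecutive stops i–j is d(i,C) + d(C,j) − d(i,j):
  between H and E: 21 + 22 − 13 = 30
  between E and B: 22 + 32 − 10 = 44
  between B and J: 32 + 25 − 13 = 44
  between J and H: 25 + 21 − 10 = 36
Cheapest insertion is between H and E, adding 30.
New total = 46 + 30 = 76.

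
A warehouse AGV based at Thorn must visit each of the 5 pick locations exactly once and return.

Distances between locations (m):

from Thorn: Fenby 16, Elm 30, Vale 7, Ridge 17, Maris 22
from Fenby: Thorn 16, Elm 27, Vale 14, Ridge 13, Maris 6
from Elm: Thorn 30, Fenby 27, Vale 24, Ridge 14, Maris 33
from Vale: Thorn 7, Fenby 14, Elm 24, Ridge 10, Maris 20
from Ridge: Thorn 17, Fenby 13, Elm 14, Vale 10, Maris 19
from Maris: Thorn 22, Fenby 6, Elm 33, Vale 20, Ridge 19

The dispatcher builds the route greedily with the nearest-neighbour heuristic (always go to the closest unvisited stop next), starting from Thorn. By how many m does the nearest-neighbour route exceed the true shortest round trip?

The nearest-neighbour route is 13 m longer than optimal.

Thorn: Vale=7, Fenby=16, Ridge=17, Maris=22, Elm=30 ⇒ Vale
Vale: Ridge=10, Fenby=14, Maris=20, Elm=24 ⇒ Ridge
Ridge: Fenby=13, Elm=14, Maris=19 ⇒ Fenby
Fenby: Maris=6, Elm=27 ⇒ Maris
Maris: Elm=33 ⇒ Elm
NN route Thorn → Vale → Ridge → Fenby → Maris → Elm → Thorn costs 99.
Optimal: Thorn → Fenby → Maris → Elm → Ridge → Vale → Thorn costs 86 (by enumerating all 60 distinct tours).
Excess = 99 − 86 = 13.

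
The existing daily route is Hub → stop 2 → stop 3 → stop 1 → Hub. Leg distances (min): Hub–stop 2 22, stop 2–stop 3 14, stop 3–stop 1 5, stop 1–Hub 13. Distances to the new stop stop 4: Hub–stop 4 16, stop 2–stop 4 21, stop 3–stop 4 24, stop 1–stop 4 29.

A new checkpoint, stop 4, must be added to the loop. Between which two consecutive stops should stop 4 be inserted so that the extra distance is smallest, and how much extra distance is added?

Insertion cost between consecutive stops i–j is d(i,stop 4) + d(stop 4,j) − d(i,j):
  between Hub and stop 2: 16 + 21 − 22 = 15
  between stop 2 and stop 3: 21 + 24 − 14 = 31
  between stop 3 and stop 1: 24 + 29 − 5 = 48
  between stop 1 and Hub: 29 + 16 − 13 = 32
Cheapest insertion is between Hub and stop 2, adding 15.
New total = 54 + 15 = 69.

+15 min — insert stop 4 between Hub and stop 2.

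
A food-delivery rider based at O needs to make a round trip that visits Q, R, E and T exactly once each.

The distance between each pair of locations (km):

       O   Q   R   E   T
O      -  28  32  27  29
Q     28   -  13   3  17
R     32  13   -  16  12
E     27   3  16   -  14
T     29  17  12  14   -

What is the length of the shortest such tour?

Minimum total distance: 84 km.

There are 12 distinct closed tours to check (reversals are equivalent).
O → Q → R → E → T → O: 28+13+16+14+29 = 100
O → Q → R → T → E → O: 28+13+12+14+27 = 94
O → Q → E → R → T → O: 28+3+16+12+29 = 88
O → Q → E → T → R → O: 28+3+14+12+32 = 89
O → Q → T → R → E → O: 28+17+12+16+27 = 100
O → Q → T → E → R → O: 28+17+14+16+32 = 107
O → R → Q → E → T → O: 32+13+3+14+29 = 91
O → R → Q → T → E → O: 32+13+17+14+27 = 103
O → R → E → Q → T → O: 32+16+3+17+29 = 97
O → R → T → Q → E → O: 32+12+17+3+27 = 91
O → E → Q → R → T → O: 27+3+13+12+29 = 84
O → E → R → Q → T → O: 27+16+13+17+29 = 102
The minimum is 84.
One optimal route: O → E → Q → R → T → O (or its reverse).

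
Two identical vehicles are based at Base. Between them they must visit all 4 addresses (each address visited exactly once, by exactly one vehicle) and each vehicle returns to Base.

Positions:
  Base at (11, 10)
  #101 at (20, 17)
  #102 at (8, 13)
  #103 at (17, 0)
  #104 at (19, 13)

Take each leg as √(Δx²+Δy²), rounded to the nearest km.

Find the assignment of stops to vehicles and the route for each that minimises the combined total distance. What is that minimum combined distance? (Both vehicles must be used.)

Try each way of splitting the stops between the two vehicles (each non-empty) and, for each split, find the best tour for each vehicle:
  {#101} + {#102, #103, #104}: 22 + 40 = 62
  {#102} + {#101, #103, #104}: 8 + 40 = 48
  {#101, #102} + {#103, #104}: 28 + 34 = 62
  {#103} + {#101, #102, #104}: 24 + 30 = 54
  {#101, #103} + {#102, #104}: 40 + 24 = 64
  {#102, #103} + {#101, #104}: 32 + 24 = 56
  … (7 splits in total)
Best: vehicle 1 Base → #102 → Base = 8; vehicle 2 Base → #101 → #104 → #103 → Base = 40; combined 48.

Minimum combined distance: 48 km.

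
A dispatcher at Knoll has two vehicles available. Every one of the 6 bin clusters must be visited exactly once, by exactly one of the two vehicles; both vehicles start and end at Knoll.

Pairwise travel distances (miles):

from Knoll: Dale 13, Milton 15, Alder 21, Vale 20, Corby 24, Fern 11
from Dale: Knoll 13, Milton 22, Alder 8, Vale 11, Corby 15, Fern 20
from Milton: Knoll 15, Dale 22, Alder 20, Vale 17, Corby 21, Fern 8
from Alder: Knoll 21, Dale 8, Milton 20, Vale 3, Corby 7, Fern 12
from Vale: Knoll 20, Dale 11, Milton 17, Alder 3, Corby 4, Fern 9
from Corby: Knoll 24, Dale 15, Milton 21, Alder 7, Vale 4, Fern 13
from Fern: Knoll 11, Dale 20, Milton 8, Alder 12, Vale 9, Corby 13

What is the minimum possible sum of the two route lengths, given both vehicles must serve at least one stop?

82 miles — the smallest possible combined total.

Try each way of splitting the stops between the two vehicles (each non-empty) and, for each split, find the best tour for each vehicle:
  {Dale} + {Milton, Alder, Vale, Corby, Fern}: 26 + 64 = 90
  {Milton} + {Dale, Alder, Vale, Corby, Fern}: 30 + 52 = 82
  {Dale, Milton} + {Alder, Vale, Corby, Fern}: 50 + 52 = 102
  {Alder} + {Dale, Milton, Vale, Corby, Fern}: 42 + 64 = 106
  {Dale, Alder} + {Milton, Vale, Corby, Fern}: 42 + 60 = 102
  {Milton, Alder} + {Dale, Vale, Corby, Fern}: 56 + 52 = 108
  … (31 splits in total)
Best: vehicle 1 Knoll → Milton → Knoll = 30; vehicle 2 Knoll → Dale → Alder → Vale → Corby → Fern → Knoll = 52; combined 82.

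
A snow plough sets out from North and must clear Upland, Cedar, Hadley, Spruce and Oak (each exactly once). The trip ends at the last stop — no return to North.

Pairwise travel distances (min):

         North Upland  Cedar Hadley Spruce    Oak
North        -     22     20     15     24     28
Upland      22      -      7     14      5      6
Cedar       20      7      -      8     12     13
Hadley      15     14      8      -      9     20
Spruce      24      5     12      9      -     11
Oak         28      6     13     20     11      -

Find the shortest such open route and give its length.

There are 5! = 120 possible orderings.
North - Upland - Cedar - Hadley - Spruce - Oak: 22+7+8+9+11 = 57
North - Upland - Cedar - Hadley - Oak - Spruce: 22+7+8+20+11 = 68
North - Upland - Cedar - Spruce - Hadley - Oak: 22+7+12+9+20 = 70
North - Upland - Cedar - Spruce - Oak - Hadley: 22+7+12+11+20 = 72
North - Upland - Cedar - Oak - Hadley - Spruce: 22+7+13+20+9 = 71
North - Upland - Cedar - Oak - Spruce - Hadley: 22+7+13+11+9 = 62
North - Upland - Hadley - Cedar - Spruce - Oak: 22+14+8+12+11 = 67
North - Upland - Hadley - Cedar - Oak - Spruce: 22+14+8+13+11 = 68
North - Upland - Hadley - Spruce - Cedar - Oak: 22+14+9+12+13 = 70
North - Upland - Hadley - Spruce - Oak - Cedar: 22+14+9+11+13 = 69
North - Upland - Hadley - Oak - Cedar - Spruce: 22+14+20+13+12 = 81
North - Upland - Hadley - Oak - Spruce - Cedar: 22+14+20+11+12 = 79
North - Upland - Spruce - Cedar - Hadley - Oak: 22+5+12+8+20 = 67
North - Upland - Spruce - Cedar - Oak - Hadley: 22+5+12+13+20 = 72
… (106 more)
North - Hadley - Cedar - Upland - Spruce - Oak: 15+8+7+5+11 = 46  ← best
The minimum is 46.
One shortest path: North → Hadley → Cedar → Upland → Spruce → Oak.

Shortest open route: 46 min.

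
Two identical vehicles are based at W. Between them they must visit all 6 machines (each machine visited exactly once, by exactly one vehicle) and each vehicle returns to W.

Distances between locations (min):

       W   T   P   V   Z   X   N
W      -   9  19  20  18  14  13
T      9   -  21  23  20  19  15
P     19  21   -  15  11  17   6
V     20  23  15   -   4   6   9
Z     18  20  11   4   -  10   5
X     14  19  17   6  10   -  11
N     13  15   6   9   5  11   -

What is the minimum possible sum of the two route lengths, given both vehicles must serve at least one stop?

72 min — the smallest possible combined total.

Try each way of splitting the stops between the two vehicles (each non-empty) and, for each split, find the best tour for each vehicle:
  {T} + {P, V, Z, X, N}: 18 + 54 = 72
  {P} + {T, V, Z, X, N}: 38 + 53 = 91
  {T, P} + {V, Z, X, N}: 49 + 42 = 91
  {V} + {T, P, Z, X, N}: 40 + 65 = 105
  {T, V} + {P, Z, X, N}: 52 + 54 = 106
  {P, V} + {T, Z, X, N}: 54 + 53 = 107
  … (31 splits in total)
Best: vehicle 1 W → T → W = 18; vehicle 2 W → P → N → Z → V → X → W = 54; combined 72.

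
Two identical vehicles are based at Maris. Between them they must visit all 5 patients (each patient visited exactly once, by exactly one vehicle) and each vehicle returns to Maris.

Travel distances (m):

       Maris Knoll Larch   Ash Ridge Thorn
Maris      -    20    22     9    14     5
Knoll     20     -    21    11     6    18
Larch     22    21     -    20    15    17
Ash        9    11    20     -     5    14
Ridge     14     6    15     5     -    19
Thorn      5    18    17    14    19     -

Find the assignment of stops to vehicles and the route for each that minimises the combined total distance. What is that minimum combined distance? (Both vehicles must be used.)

There are 2^4 − 1 = 15 ways to divide the 5 stops into two non-empty groups. For each, the best each vehicle can do is its own shortest tour through its group:
  {Knoll} + {Larch, Ash, Ridge, Thorn}: 40 + 51 = 91
  {Larch} + {Knoll, Ash, Ridge, Thorn}: 44 + 43 = 87
  {Knoll, Larch} + {Ash, Ridge, Thorn}: 63 + 38 = 101
  {Ash} + {Knoll, Larch, Ridge, Thorn}: 18 + 63 = 81
  {Knoll, Ash} + {Larch, Ridge, Thorn}: 40 + 51 = 91
  {Larch, Ash} + {Knoll, Ridge, Thorn}: 51 + 43 = 94
  … (15 splits in total)
  {Knoll, Larch, Ash, Ridge} + {Thorn}: 63 + 10 = 73  ← best
Best: vehicle 1 Maris → Larch → Knoll → Ridge → Ash → Maris = 63; vehicle 2 Maris → Thorn → Maris = 10; combined 73.

Minimum combined distance: 73 m.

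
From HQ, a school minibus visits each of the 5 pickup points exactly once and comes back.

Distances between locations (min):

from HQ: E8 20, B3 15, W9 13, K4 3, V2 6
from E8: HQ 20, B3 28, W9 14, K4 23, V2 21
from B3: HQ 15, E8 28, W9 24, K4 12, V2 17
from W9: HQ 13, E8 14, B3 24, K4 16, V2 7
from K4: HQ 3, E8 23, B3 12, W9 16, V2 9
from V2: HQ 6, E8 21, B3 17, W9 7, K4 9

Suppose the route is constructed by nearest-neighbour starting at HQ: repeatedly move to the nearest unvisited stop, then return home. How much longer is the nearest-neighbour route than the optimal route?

HQ: K4=3, V2=6, W9=13, B3=15, E8=20 ⇒ K4
K4: V2=9, B3=12, W9=16, E8=23 ⇒ V2
V2: W9=7, B3=17, E8=21 ⇒ W9
W9: E8=14, B3=24 ⇒ E8
E8: B3=28 ⇒ B3
NN route HQ → K4 → V2 → W9 → E8 → B3 → HQ costs 76.
Optimal: HQ → K4 → B3 → E8 → W9 → V2 → HQ costs 70 (by enumerating all 60 distinct tours).
Excess = 76 − 70 = 6.

6 min longer than the optimal tour.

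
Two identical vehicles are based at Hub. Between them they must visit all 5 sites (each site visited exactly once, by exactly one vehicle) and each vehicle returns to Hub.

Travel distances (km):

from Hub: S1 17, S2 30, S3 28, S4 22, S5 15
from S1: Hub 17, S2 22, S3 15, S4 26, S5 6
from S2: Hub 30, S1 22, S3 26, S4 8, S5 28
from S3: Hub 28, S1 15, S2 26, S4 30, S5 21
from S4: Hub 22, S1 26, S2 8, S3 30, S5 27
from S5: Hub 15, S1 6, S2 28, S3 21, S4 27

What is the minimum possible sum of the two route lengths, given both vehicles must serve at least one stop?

Check every non-empty split of the stops between the two vehicles; for each half take its own optimal tour:
  {S1} + {S2, S3, S4, S5}: 34 + 92 = 126
  {S2} + {S1, S3, S4, S5}: 60 + 88 = 148
  {S1, S2} + {S3, S4, S5}: 69 + 88 = 157
  {S3} + {S1, S2, S4, S5}: 56 + 73 = 129
  {S1, S3} + {S2, S4, S5}: 60 + 73 = 133
  {S2, S3} + {S1, S4, S5}: 84 + 69 = 153
  … (15 splits in total)
  {S1, S2, S3, S4} + {S5}: 88 + 30 = 118  ← best
Best: vehicle 1 Hub → S1 → S3 → S2 → S4 → Hub = 88; vehicle 2 Hub → S5 → Hub = 30; combined 118.

Minimum combined distance: 118 km.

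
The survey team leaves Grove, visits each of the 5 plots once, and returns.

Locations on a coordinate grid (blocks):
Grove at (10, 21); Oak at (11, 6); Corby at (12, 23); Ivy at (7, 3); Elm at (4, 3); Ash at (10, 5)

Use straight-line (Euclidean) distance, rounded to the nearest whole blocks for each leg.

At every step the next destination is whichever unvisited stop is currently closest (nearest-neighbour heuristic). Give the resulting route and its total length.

47 blocks along Grove → Corby → Oak → Ash → Ivy → Elm → Grove.

From Grove: distances to unvisited — Corby=3, Oak=15, Ash=16, Ivy=18, Elm=19. Nearest is Corby (3).
From Corby: distances to unvisited — Oak=17, Ash=18, Ivy=21, Elm=22. Nearest is Oak (17).
From Oak: distances to unvisited — Ash=1, Ivy=5, Elm=8. Nearest is Ash (1).
From Ash: distances to unvisited — Ivy=4, Elm=6. Nearest is Ivy (4).
From Ivy: distances to unvisited — Elm=3. Nearest is Elm (3).
Return Elm→Grove: 19.
Total = 3 + 17 + 1 + 4 + 3 + 19 = 47.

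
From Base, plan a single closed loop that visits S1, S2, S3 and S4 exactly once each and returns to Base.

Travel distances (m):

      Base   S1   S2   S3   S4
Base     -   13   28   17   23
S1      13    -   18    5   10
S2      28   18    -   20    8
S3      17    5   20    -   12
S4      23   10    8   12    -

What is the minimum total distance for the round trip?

Base-S1-S2-S3-S4-Base: 13+18+20+12+23 = 86
Base-S1-S2-S4-S3-Base: 13+18+8+12+17 = 68
Base-S1-S3-S2-S4-Base: 13+5+20+8+23 = 69
Base-S1-S3-S4-S2-Base: 13+5+12+8+28 = 66
Base-S1-S4-S2-S3-Base: 13+10+8+20+17 = 68
Base-S1-S4-S3-S2-Base: 13+10+12+20+28 = 83
Base-S2-S1-S3-S4-Base: 28+18+5+12+23 = 86
Base-S2-S1-S4-S3-Base: 28+18+10+12+17 = 85
Base-S2-S3-S1-S4-Base: 28+20+5+10+23 = 86
Base-S2-S4-S1-S3-Base: 28+8+10+5+17 = 68
Base-S3-S1-S2-S4-Base: 17+5+18+8+23 = 71
Base-S3-S2-S1-S4-Base: 17+20+18+10+23 = 88
The minimum is 66.
One optimal route: Base → S1 → S3 → S4 → S2 → Base (or its reverse).

66 m — the shortest possible round trip.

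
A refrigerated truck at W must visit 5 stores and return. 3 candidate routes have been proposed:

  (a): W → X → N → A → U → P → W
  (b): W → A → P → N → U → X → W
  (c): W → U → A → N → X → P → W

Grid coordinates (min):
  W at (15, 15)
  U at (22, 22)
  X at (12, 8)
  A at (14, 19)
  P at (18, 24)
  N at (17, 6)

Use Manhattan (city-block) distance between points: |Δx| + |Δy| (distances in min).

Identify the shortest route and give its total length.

62 min — (a) is the shortest.

(a): 10 + 7 + 16 + 11 + 6 + 12 = 62
(b): 5 + 9 + 19 + 21 + 24 + 10 = 88
(c): 14 + 11 + 16 + 7 + 22 + 12 = 82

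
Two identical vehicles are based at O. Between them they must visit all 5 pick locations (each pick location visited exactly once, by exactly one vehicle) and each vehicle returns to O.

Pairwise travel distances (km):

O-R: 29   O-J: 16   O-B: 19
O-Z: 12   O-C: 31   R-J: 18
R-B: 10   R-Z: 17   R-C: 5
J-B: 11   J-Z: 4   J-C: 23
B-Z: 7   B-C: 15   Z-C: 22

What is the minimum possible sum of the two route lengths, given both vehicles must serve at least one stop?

Try each way of splitting the stops between the two vehicles (each non-empty) and, for each split, find the best tour for each vehicle:
  {R} + {J, B, Z, C}: 58 + 73 = 131
  {J} + {R, B, Z, C}: 32 + 65 = 97
  {R, J} + {B, Z, C}: 63 + 65 = 128
  {B} + {R, J, Z, C}: 38 + 70 = 108
  {R, B} + {J, Z, C}: 58 + 70 = 128
  {J, B} + {R, Z, C}: 46 + 65 = 111
  … (15 splits in total)
Best: vehicle 1 O → J → O = 32; vehicle 2 O → Z → B → R → C → O = 65; combined 97.

Minimum combined distance: 97 km.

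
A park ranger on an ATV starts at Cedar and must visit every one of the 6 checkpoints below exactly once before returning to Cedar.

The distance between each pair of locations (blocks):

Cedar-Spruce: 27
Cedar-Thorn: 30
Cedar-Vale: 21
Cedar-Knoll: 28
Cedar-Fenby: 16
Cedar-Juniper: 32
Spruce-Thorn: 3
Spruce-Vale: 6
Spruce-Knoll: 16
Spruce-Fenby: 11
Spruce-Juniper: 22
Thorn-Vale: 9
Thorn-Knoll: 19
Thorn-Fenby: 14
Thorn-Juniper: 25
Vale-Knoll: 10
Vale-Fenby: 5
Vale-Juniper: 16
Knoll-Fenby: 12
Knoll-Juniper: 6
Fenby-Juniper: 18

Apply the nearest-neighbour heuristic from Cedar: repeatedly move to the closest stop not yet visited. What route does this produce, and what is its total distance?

Nearest-neighbour total = 87 blocks; route Cedar → Fenby → Vale → Spruce → Thorn → Knoll → Juniper → Cedar.

From Cedar: distances to unvisited — Fenby=16, Vale=21, Spruce=27, Knoll=28, Thorn=30, Juniper=32. Nearest is Fenby (16).
From Fenby: distances to unvisited — Vale=5, Spruce=11, Knoll=12, Thorn=14, Juniper=18. Nearest is Vale (5).
From Vale: distances to unvisited — Spruce=6, Thorn=9, Knoll=10, Juniper=16. Nearest is Spruce (6).
From Spruce: distances to unvisited — Thorn=3, Knoll=16, Juniper=22. Nearest is Thorn (3).
From Thorn: distances to unvisited — Knoll=19, Juniper=25. Nearest is Knoll (19).
From Knoll: distances to unvisited — Juniper=6. Nearest is Juniper (6).
Return Juniper→Cedar: 32.
Total = 16 + 5 + 6 + 3 + 19 + 6 + 32 = 87.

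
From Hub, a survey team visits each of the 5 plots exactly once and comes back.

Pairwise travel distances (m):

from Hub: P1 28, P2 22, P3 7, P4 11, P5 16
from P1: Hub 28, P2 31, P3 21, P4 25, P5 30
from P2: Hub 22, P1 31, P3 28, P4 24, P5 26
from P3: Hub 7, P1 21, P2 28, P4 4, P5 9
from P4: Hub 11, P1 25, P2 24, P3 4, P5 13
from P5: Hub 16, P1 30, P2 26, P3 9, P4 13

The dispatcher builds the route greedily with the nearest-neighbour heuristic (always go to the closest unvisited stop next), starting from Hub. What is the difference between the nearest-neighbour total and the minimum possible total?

2 m longer than the optimal tour.

Hub: P3=7, P4=11, P5=16, P2=22, P1=28 ⇒ P3
P3: P4=4, P5=9, P1=21, P2=28 ⇒ P4
P4: P5=13, P2=24, P1=25 ⇒ P5
P5: P2=26, P1=30 ⇒ P2
P2: P1=31 ⇒ P1
NN route Hub → P3 → P4 → P5 → P2 → P1 → Hub costs 109.
Optimal: Hub → P2 → P1 → P3 → P4 → P5 → Hub costs 107 (by enumerating all 60 distinct tours).
Excess = 109 − 107 = 2.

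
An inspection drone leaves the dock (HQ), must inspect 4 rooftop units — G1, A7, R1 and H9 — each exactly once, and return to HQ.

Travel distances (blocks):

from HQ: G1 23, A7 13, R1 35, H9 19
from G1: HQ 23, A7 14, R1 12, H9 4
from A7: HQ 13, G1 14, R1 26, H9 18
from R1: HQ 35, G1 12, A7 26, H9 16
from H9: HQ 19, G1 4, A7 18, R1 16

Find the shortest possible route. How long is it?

HQ → G1 → A7 → R1 → H9 → HQ: 23+14+26+16+19 = 98
HQ → G1 → A7 → H9 → R1 → HQ: 23+14+18+16+35 = 106
HQ → G1 → R1 → A7 → H9 → HQ: 23+12+26+18+19 = 98
HQ → G1 → R1 → H9 → A7 → HQ: 23+12+16+18+13 = 82
HQ → G1 → H9 → A7 → R1 → HQ: 23+4+18+26+35 = 106
HQ → G1 → H9 → R1 → A7 → HQ: 23+4+16+26+13 = 82
HQ → A7 → G1 → R1 → H9 → HQ: 13+14+12+16+19 = 74
HQ → A7 → G1 → H9 → R1 → HQ: 13+14+4+16+35 = 82
HQ → A7 → R1 → G1 → H9 → HQ: 13+26+12+4+19 = 74
HQ → A7 → H9 → G1 → R1 → HQ: 13+18+4+12+35 = 82
HQ → R1 → G1 → A7 → H9 → HQ: 35+12+14+18+19 = 98
HQ → R1 → A7 → G1 → H9 → HQ: 35+26+14+4+19 = 98
The minimum is 74.
One optimal route: HQ → A7 → G1 → R1 → H9 → HQ (or its reverse).

Shortest round trip = 74 blocks.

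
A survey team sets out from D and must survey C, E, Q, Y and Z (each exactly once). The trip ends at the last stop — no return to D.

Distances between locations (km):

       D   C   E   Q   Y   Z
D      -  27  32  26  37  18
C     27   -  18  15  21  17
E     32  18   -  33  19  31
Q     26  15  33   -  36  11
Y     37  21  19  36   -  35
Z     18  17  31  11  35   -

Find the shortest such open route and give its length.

Shortest open route: 81 km.

There are 5! = 120 possible orderings.
D - C - E - Q - Y - Z: 27+18+33+36+35 = 149
D - C - E - Q - Z - Y: 27+18+33+11+35 = 124
D - C - E - Y - Q - Z: 27+18+19+36+11 = 111
D - C - E - Y - Z - Q: 27+18+19+35+11 = 110
D - C - E - Z - Q - Y: 27+18+31+11+36 = 123
D - C - E - Z - Y - Q: 27+18+31+35+36 = 147
D - C - Q - E - Y - Z: 27+15+33+19+35 = 129
D - C - Q - E - Z - Y: 27+15+33+31+35 = 141
D - C - Q - Y - E - Z: 27+15+36+19+31 = 128
D - C - Q - Y - Z - E: 27+15+36+35+31 = 144
D - C - Q - Z - E - Y: 27+15+11+31+19 = 103
D - C - Q - Z - Y - E: 27+15+11+35+19 = 107
D - C - Y - E - Q - Z: 27+21+19+33+11 = 111
D - C - Y - E - Z - Q: 27+21+19+31+11 = 109
… (106 more)
D - Z - Q - C - E - Y: 18+11+15+18+19 = 81  ← best
The minimum is 81.
One shortest path: D → Z → Q → C → E → Y.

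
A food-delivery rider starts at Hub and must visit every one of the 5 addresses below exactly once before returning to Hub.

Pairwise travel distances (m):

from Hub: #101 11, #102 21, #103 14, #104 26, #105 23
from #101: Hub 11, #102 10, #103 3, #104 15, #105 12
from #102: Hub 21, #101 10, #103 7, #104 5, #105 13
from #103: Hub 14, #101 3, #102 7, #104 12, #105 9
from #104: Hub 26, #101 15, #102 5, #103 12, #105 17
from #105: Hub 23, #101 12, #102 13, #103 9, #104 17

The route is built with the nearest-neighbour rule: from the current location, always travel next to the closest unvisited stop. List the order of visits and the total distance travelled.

At Hub the remaining stops are #101 11, #103 14, #102 21, #105 23, #104 26; go to #101.
At #101 the remaining stops are #103 3, #102 10, #105 12, #104 15; go to #103.
At #103 the remaining stops are #102 7, #105 9, #104 12; go to #102.
At #102 the remaining stops are #104 5, #105 13; go to #104.
At #104 the remaining stops are #105 17; go to #105.
Return #105→Hub: 23.
Total = 11 + 3 + 7 + 5 + 17 + 23 = 66.

Nearest-neighbour total = 66 m; route Hub → #101 → #103 → #102 → #104 → #105 → Hub.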